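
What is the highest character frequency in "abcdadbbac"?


Input: abcdadbbac
Character counts:
  'a': 3
  'b': 3
  'c': 2
  'd': 2
Maximum frequency: 3

3


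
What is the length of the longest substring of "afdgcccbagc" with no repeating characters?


Input: "afdgcccbagc"
Sliding window (track last position of each char):
  Position 0 ('a'): window [0,0] length 1 -- new best
  Position 1 ('f'): window [0,1] length 2 -- new best
  Position 2 ('d'): window [0,2] length 3 -- new best
  Position 3 ('g'): window [0,3] length 4 -- new best
  Position 4 ('c'): window [0,4] length 5 -- new best
  Position 5 ('c'): repeat (last at 4), move window start to 5
  Position 5 ('c'): window [5,5] length 1
  Position 6 ('c'): repeat (last at 5), move window start to 6
  Position 6 ('c'): window [6,6] length 1
  Position 7 ('b'): window [6,7] length 2
  Position 8 ('a'): window [6,8] length 3
  Position 9 ('g'): window [6,9] length 4
  Position 10 ('c'): repeat (last at 6), move window start to 7
  Position 10 ('c'): window [7,10] length 4
Longest substring with no repeats: "afdgc" with length 5

5


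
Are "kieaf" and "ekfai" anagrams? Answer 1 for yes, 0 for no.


Strings: "kieaf", "ekfai"
Sorted first:  aefik
Sorted second: aefik
Sorted forms match => anagrams

1


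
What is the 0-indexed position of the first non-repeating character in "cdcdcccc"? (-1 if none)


Input: cdcdcccc
Character frequencies:
  'c': 6
  'd': 2
Scanning left to right for freq == 1:
  Position 0 ('c'): freq=6, skip
  Position 1 ('d'): freq=2, skip
  Position 2 ('c'): freq=6, skip
  Position 3 ('d'): freq=2, skip
  Position 4 ('c'): freq=6, skip
  Position 5 ('c'): freq=6, skip
  Position 6 ('c'): freq=6, skip
  Position 7 ('c'): freq=6, skip
  No unique character found => answer = -1

-1


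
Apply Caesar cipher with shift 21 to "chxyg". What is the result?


Caesar cipher: shift "chxyg" by 21
  'c' (pos 2) + 21 = pos 23 = 'x'
  'h' (pos 7) + 21 = pos 2 = 'c'
  'x' (pos 23) + 21 = pos 18 = 's'
  'y' (pos 24) + 21 = pos 19 = 't'
  'g' (pos 6) + 21 = pos 1 = 'b'
Result: xcstb

xcstb


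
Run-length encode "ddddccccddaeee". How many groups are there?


Input: ddddccccddaeee
Scanning for consecutive runs:
  Group 1: 'd' x 4 (positions 0-3)
  Group 2: 'c' x 4 (positions 4-7)
  Group 3: 'd' x 2 (positions 8-9)
  Group 4: 'a' x 1 (positions 10-10)
  Group 5: 'e' x 3 (positions 11-13)
Total groups: 5

5


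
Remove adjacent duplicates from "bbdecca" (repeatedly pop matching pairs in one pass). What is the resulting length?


Input: bbdecca
Stack-based adjacent duplicate removal:
  Read 'b': push. Stack: b
  Read 'b': matches stack top 'b' => pop. Stack: (empty)
  Read 'd': push. Stack: d
  Read 'e': push. Stack: de
  Read 'c': push. Stack: dec
  Read 'c': matches stack top 'c' => pop. Stack: de
  Read 'a': push. Stack: dea
Final stack: "dea" (length 3)

3


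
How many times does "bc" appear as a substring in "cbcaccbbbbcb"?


Searching for "bc" in "cbcaccbbbbcb"
Scanning each position:
  Position 0: "cb" => no
  Position 1: "bc" => MATCH
  Position 2: "ca" => no
  Position 3: "ac" => no
  Position 4: "cc" => no
  Position 5: "cb" => no
  Position 6: "bb" => no
  Position 7: "bb" => no
  Position 8: "bb" => no
  Position 9: "bc" => MATCH
  Position 10: "cb" => no
Total occurrences: 2

2


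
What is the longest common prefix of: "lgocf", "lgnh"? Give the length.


Words: lgocf, lgnh
  Position 0: all 'l' => match
  Position 1: all 'g' => match
  Position 2: ('o', 'n') => mismatch, stop
LCP = "lg" (length 2)

2


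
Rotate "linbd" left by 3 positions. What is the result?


Input: "linbd", rotate left by 3
First 3 characters: "lin"
Remaining characters: "bd"
Concatenate remaining + first: "bd" + "lin" = "bdlin"

bdlin


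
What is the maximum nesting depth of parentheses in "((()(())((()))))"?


Input: "((()(())((()))))"
Tracking depth:
  Position 0 '(': depth becomes 1
  Position 1 '(': depth becomes 2
  Position 2 '(': depth becomes 3
  Position 3 ')': depth becomes 2
  Position 4 '(': depth becomes 3
  Position 5 '(': depth becomes 4
  Position 6 ')': depth becomes 3
  Position 7 ')': depth becomes 2
  Position 8 '(': depth becomes 3
  Position 9 '(': depth becomes 4
  Position 10 '(': depth becomes 5
  Position 11 ')': depth becomes 4
  Position 12 ')': depth becomes 3
  Position 13 ')': depth becomes 2
  Position 14 ')': depth becomes 1
  Position 15 ')': depth becomes 0
Maximum depth reached: 5

5


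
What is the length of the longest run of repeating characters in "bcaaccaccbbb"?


Input: "bcaaccaccbbb"
Scanning for longest run:
  Position 1 ('c'): new char, reset run to 1
  Position 2 ('a'): new char, reset run to 1
  Position 3 ('a'): continues run of 'a', length=2
  Position 4 ('c'): new char, reset run to 1
  Position 5 ('c'): continues run of 'c', length=2
  Position 6 ('a'): new char, reset run to 1
  Position 7 ('c'): new char, reset run to 1
  Position 8 ('c'): continues run of 'c', length=2
  Position 9 ('b'): new char, reset run to 1
  Position 10 ('b'): continues run of 'b', length=2
  Position 11 ('b'): continues run of 'b', length=3
Longest run: 'b' with length 3

3


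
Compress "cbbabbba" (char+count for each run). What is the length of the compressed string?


Input: cbbabbba
Runs:
  'c' x 1 => "c1"
  'b' x 2 => "b2"
  'a' x 1 => "a1"
  'b' x 3 => "b3"
  'a' x 1 => "a1"
Compressed: "c1b2a1b3a1"
Compressed length: 10

10


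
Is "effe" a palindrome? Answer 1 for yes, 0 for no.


Input: effe
Reversed: effe
  Compare pos 0 ('e') with pos 3 ('e'): match
  Compare pos 1 ('f') with pos 2 ('f'): match
Result: palindrome

1


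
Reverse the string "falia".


Input: falia
Reading characters right to left:
  Position 4: 'a'
  Position 3: 'i'
  Position 2: 'l'
  Position 1: 'a'
  Position 0: 'f'
Reversed: ailaf

ailaf


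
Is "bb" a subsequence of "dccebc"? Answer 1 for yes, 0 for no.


Check if "bb" is a subsequence of "dccebc"
Greedy scan:
  Position 0 ('d'): no match needed
  Position 1 ('c'): no match needed
  Position 2 ('c'): no match needed
  Position 3 ('e'): no match needed
  Position 4 ('b'): matches sub[0] = 'b'
  Position 5 ('c'): no match needed
Only matched 1/2 characters => not a subsequence

0


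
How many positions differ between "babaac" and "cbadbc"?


Comparing "babaac" and "cbadbc" position by position:
  Position 0: 'b' vs 'c' => DIFFER
  Position 1: 'a' vs 'b' => DIFFER
  Position 2: 'b' vs 'a' => DIFFER
  Position 3: 'a' vs 'd' => DIFFER
  Position 4: 'a' vs 'b' => DIFFER
  Position 5: 'c' vs 'c' => same
Positions that differ: 5

5


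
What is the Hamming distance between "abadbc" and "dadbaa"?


Comparing "abadbc" and "dadbaa" position by position:
  Position 0: 'a' vs 'd' => differ
  Position 1: 'b' vs 'a' => differ
  Position 2: 'a' vs 'd' => differ
  Position 3: 'd' vs 'b' => differ
  Position 4: 'b' vs 'a' => differ
  Position 5: 'c' vs 'a' => differ
Total differences (Hamming distance): 6

6


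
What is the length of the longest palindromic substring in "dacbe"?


Input: "dacbe"
Checking substrings for palindromes:
  No multi-char palindromic substrings found
Longest palindromic substring: "d" with length 1

1


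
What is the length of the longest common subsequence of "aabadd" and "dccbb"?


LCS of "aabadd" and "dccbb"
DP table:
           d    c    c    b    b
      0    0    0    0    0    0
  a   0    0    0    0    0    0
  a   0    0    0    0    0    0
  b   0    0    0    0    1    1
  a   0    0    0    0    1    1
  d   0    1    1    1    1    1
  d   0    1    1    1    1    1
LCS length = dp[6][5] = 1

1


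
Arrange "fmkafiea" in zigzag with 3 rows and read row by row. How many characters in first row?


Zigzag "fmkafiea" into 3 rows:
Placing characters:
  'f' => row 0
  'm' => row 1
  'k' => row 2
  'a' => row 1
  'f' => row 0
  'i' => row 1
  'e' => row 2
  'a' => row 1
Rows:
  Row 0: "ff"
  Row 1: "maia"
  Row 2: "ke"
First row length: 2

2


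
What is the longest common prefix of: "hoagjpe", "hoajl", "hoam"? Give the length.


Words: hoagjpe, hoajl, hoam
  Position 0: all 'h' => match
  Position 1: all 'o' => match
  Position 2: all 'a' => match
  Position 3: ('g', 'j', 'm') => mismatch, stop
LCP = "hoa" (length 3)

3


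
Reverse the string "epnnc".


Input: epnnc
Reading characters right to left:
  Position 4: 'c'
  Position 3: 'n'
  Position 2: 'n'
  Position 1: 'p'
  Position 0: 'e'
Reversed: cnnpe

cnnpe


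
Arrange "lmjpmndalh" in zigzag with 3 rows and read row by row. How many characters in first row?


Zigzag "lmjpmndalh" into 3 rows:
Placing characters:
  'l' => row 0
  'm' => row 1
  'j' => row 2
  'p' => row 1
  'm' => row 0
  'n' => row 1
  'd' => row 2
  'a' => row 1
  'l' => row 0
  'h' => row 1
Rows:
  Row 0: "lml"
  Row 1: "mpnah"
  Row 2: "jd"
First row length: 3

3


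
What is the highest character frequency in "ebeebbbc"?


Input: ebeebbbc
Character counts:
  'b': 4
  'c': 1
  'e': 3
Maximum frequency: 4

4


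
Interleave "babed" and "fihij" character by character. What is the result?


Interleaving "babed" and "fihij":
  Position 0: 'b' from first, 'f' from second => "bf"
  Position 1: 'a' from first, 'i' from second => "ai"
  Position 2: 'b' from first, 'h' from second => "bh"
  Position 3: 'e' from first, 'i' from second => "ei"
  Position 4: 'd' from first, 'j' from second => "dj"
Result: bfaibheidj

bfaibheidj


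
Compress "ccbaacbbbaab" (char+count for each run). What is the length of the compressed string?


Input: ccbaacbbbaab
Runs:
  'c' x 2 => "c2"
  'b' x 1 => "b1"
  'a' x 2 => "a2"
  'c' x 1 => "c1"
  'b' x 3 => "b3"
  'a' x 2 => "a2"
  'b' x 1 => "b1"
Compressed: "c2b1a2c1b3a2b1"
Compressed length: 14

14


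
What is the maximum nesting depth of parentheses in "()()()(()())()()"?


Input: "()()()(()())()()"
Tracking depth:
  Position 0 '(': depth becomes 1
  Position 1 ')': depth becomes 0
  Position 2 '(': depth becomes 1
  Position 3 ')': depth becomes 0
  Position 4 '(': depth becomes 1
  Position 5 ')': depth becomes 0
  Position 6 '(': depth becomes 1
  Position 7 '(': depth becomes 2
  Position 8 ')': depth becomes 1
  Position 9 '(': depth becomes 2
  Position 10 ')': depth becomes 1
  Position 11 ')': depth becomes 0
  Position 12 '(': depth becomes 1
  Position 13 ')': depth becomes 0
  Position 14 '(': depth becomes 1
  Position 15 ')': depth becomes 0
Maximum depth reached: 2

2


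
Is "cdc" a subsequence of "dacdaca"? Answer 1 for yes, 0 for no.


Check if "cdc" is a subsequence of "dacdaca"
Greedy scan:
  Position 0 ('d'): no match needed
  Position 1 ('a'): no match needed
  Position 2 ('c'): matches sub[0] = 'c'
  Position 3 ('d'): matches sub[1] = 'd'
  Position 4 ('a'): no match needed
  Position 5 ('c'): matches sub[2] = 'c'
  Position 6 ('a'): no match needed
All 3 characters matched => is a subsequence

1


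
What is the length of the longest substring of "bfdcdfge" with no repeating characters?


Input: "bfdcdfge"
Sliding window (track last position of each char):
  Position 0 ('b'): window [0,0] length 1 -- new best
  Position 1 ('f'): window [0,1] length 2 -- new best
  Position 2 ('d'): window [0,2] length 3 -- new best
  Position 3 ('c'): window [0,3] length 4 -- new best
  Position 4 ('d'): repeat (last at 2), move window start to 3
  Position 4 ('d'): window [3,4] length 2
  Position 5 ('f'): window [3,5] length 3
  Position 6 ('g'): window [3,6] length 4
  Position 7 ('e'): window [3,7] length 5 -- new best
Longest substring with no repeats: "cdfge" with length 5

5


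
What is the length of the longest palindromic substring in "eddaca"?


Input: "eddaca"
Checking substrings for palindromes:
  [3:6] "aca" (len 3) => palindrome
  [1:3] "dd" (len 2) => palindrome
Longest palindromic substring: "aca" with length 3

3


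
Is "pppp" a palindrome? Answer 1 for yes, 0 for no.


Input: pppp
Reversed: pppp
  Compare pos 0 ('p') with pos 3 ('p'): match
  Compare pos 1 ('p') with pos 2 ('p'): match
Result: palindrome

1


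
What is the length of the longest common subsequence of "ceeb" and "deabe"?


LCS of "ceeb" and "deabe"
DP table:
           d    e    a    b    e
      0    0    0    0    0    0
  c   0    0    0    0    0    0
  e   0    0    1    1    1    1
  e   0    0    1    1    1    2
  b   0    0    1    1    2    2
LCS length = dp[4][5] = 2

2


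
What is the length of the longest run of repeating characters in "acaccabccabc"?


Input: "acaccabccabc"
Scanning for longest run:
  Position 1 ('c'): new char, reset run to 1
  Position 2 ('a'): new char, reset run to 1
  Position 3 ('c'): new char, reset run to 1
  Position 4 ('c'): continues run of 'c', length=2
  Position 5 ('a'): new char, reset run to 1
  Position 6 ('b'): new char, reset run to 1
  Position 7 ('c'): new char, reset run to 1
  Position 8 ('c'): continues run of 'c', length=2
  Position 9 ('a'): new char, reset run to 1
  Position 10 ('b'): new char, reset run to 1
  Position 11 ('c'): new char, reset run to 1
Longest run: 'c' with length 2

2


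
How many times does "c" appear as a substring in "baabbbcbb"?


Searching for "c" in "baabbbcbb"
Scanning each position:
  Position 0: "b" => no
  Position 1: "a" => no
  Position 2: "a" => no
  Position 3: "b" => no
  Position 4: "b" => no
  Position 5: "b" => no
  Position 6: "c" => MATCH
  Position 7: "b" => no
  Position 8: "b" => no
Total occurrences: 1

1


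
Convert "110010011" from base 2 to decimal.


Input: "110010011" in base 2
Positional expansion:
  Digit '1' (value 1) x 2^8 = 256
  Digit '1' (value 1) x 2^7 = 128
  Digit '0' (value 0) x 2^6 = 0
  Digit '0' (value 0) x 2^5 = 0
  Digit '1' (value 1) x 2^4 = 16
  Digit '0' (value 0) x 2^3 = 0
  Digit '0' (value 0) x 2^2 = 0
  Digit '1' (value 1) x 2^1 = 2
  Digit '1' (value 1) x 2^0 = 1
Sum = 403

403


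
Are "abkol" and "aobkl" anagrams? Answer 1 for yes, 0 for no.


Strings: "abkol", "aobkl"
Sorted first:  abklo
Sorted second: abklo
Sorted forms match => anagrams

1


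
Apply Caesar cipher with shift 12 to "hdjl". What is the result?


Caesar cipher: shift "hdjl" by 12
  'h' (pos 7) + 12 = pos 19 = 't'
  'd' (pos 3) + 12 = pos 15 = 'p'
  'j' (pos 9) + 12 = pos 21 = 'v'
  'l' (pos 11) + 12 = pos 23 = 'x'
Result: tpvx

tpvx


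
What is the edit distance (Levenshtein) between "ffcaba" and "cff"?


Computing edit distance: "ffcaba" -> "cff"
DP table:
           c    f    f
      0    1    2    3
  f   1    1    1    2
  f   2    2    1    1
  c   3    2    2    2
  a   4    3    3    3
  b   5    4    4    4
  a   6    5    5    5
Edit distance = dp[6][3] = 5

5


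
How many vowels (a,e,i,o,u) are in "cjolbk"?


Input: cjolbk
Checking each character:
  'c' at position 0: consonant
  'j' at position 1: consonant
  'o' at position 2: vowel (running total: 1)
  'l' at position 3: consonant
  'b' at position 4: consonant
  'k' at position 5: consonant
Total vowels: 1

1


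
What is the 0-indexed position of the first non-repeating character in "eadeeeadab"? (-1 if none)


Input: eadeeeadab
Character frequencies:
  'a': 3
  'b': 1
  'd': 2
  'e': 4
Scanning left to right for freq == 1:
  Position 0 ('e'): freq=4, skip
  Position 1 ('a'): freq=3, skip
  Position 2 ('d'): freq=2, skip
  Position 3 ('e'): freq=4, skip
  Position 4 ('e'): freq=4, skip
  Position 5 ('e'): freq=4, skip
  Position 6 ('a'): freq=3, skip
  Position 7 ('d'): freq=2, skip
  Position 8 ('a'): freq=3, skip
  Position 9 ('b'): unique! => answer = 9

9


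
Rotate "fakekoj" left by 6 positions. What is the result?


Input: "fakekoj", rotate left by 6
First 6 characters: "fakeko"
Remaining characters: "j"
Concatenate remaining + first: "j" + "fakeko" = "jfakeko"

jfakeko


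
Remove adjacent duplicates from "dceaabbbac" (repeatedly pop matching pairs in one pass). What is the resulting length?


Input: dceaabbbac
Stack-based adjacent duplicate removal:
  Read 'd': push. Stack: d
  Read 'c': push. Stack: dc
  Read 'e': push. Stack: dce
  Read 'a': push. Stack: dcea
  Read 'a': matches stack top 'a' => pop. Stack: dce
  Read 'b': push. Stack: dceb
  Read 'b': matches stack top 'b' => pop. Stack: dce
  Read 'b': push. Stack: dceb
  Read 'a': push. Stack: dceba
  Read 'c': push. Stack: dcebac
Final stack: "dcebac" (length 6)

6


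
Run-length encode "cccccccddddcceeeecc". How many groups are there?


Input: cccccccddddcceeeecc
Scanning for consecutive runs:
  Group 1: 'c' x 7 (positions 0-6)
  Group 2: 'd' x 4 (positions 7-10)
  Group 3: 'c' x 2 (positions 11-12)
  Group 4: 'e' x 4 (positions 13-16)
  Group 5: 'c' x 2 (positions 17-18)
Total groups: 5

5


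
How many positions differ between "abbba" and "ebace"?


Comparing "abbba" and "ebace" position by position:
  Position 0: 'a' vs 'e' => DIFFER
  Position 1: 'b' vs 'b' => same
  Position 2: 'b' vs 'a' => DIFFER
  Position 3: 'b' vs 'c' => DIFFER
  Position 4: 'a' vs 'e' => DIFFER
Positions that differ: 4

4


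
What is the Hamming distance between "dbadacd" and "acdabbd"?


Comparing "dbadacd" and "acdabbd" position by position:
  Position 0: 'd' vs 'a' => differ
  Position 1: 'b' vs 'c' => differ
  Position 2: 'a' vs 'd' => differ
  Position 3: 'd' vs 'a' => differ
  Position 4: 'a' vs 'b' => differ
  Position 5: 'c' vs 'b' => differ
  Position 6: 'd' vs 'd' => same
Total differences (Hamming distance): 6

6


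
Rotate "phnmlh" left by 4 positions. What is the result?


Input: "phnmlh", rotate left by 4
First 4 characters: "phnm"
Remaining characters: "lh"
Concatenate remaining + first: "lh" + "phnm" = "lhphnm"

lhphnm


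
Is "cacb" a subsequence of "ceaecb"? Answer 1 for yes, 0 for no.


Check if "cacb" is a subsequence of "ceaecb"
Greedy scan:
  Position 0 ('c'): matches sub[0] = 'c'
  Position 1 ('e'): no match needed
  Position 2 ('a'): matches sub[1] = 'a'
  Position 3 ('e'): no match needed
  Position 4 ('c'): matches sub[2] = 'c'
  Position 5 ('b'): matches sub[3] = 'b'
All 4 characters matched => is a subsequence

1


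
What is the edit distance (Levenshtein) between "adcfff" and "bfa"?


Computing edit distance: "adcfff" -> "bfa"
DP table:
           b    f    a
      0    1    2    3
  a   1    1    2    2
  d   2    2    2    3
  c   3    3    3    3
  f   4    4    3    4
  f   5    5    4    4
  f   6    6    5    5
Edit distance = dp[6][3] = 5

5


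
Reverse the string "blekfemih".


Input: blekfemih
Reading characters right to left:
  Position 8: 'h'
  Position 7: 'i'
  Position 6: 'm'
  Position 5: 'e'
  Position 4: 'f'
  Position 3: 'k'
  Position 2: 'e'
  Position 1: 'l'
  Position 0: 'b'
Reversed: himefkelb

himefkelb


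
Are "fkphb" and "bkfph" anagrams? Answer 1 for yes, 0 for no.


Strings: "fkphb", "bkfph"
Sorted first:  bfhkp
Sorted second: bfhkp
Sorted forms match => anagrams

1


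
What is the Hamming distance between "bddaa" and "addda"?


Comparing "bddaa" and "addda" position by position:
  Position 0: 'b' vs 'a' => differ
  Position 1: 'd' vs 'd' => same
  Position 2: 'd' vs 'd' => same
  Position 3: 'a' vs 'd' => differ
  Position 4: 'a' vs 'a' => same
Total differences (Hamming distance): 2

2


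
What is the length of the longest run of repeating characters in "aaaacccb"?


Input: "aaaacccb"
Scanning for longest run:
  Position 1 ('a'): continues run of 'a', length=2
  Position 2 ('a'): continues run of 'a', length=3
  Position 3 ('a'): continues run of 'a', length=4
  Position 4 ('c'): new char, reset run to 1
  Position 5 ('c'): continues run of 'c', length=2
  Position 6 ('c'): continues run of 'c', length=3
  Position 7 ('b'): new char, reset run to 1
Longest run: 'a' with length 4

4


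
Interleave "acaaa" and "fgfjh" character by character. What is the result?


Interleaving "acaaa" and "fgfjh":
  Position 0: 'a' from first, 'f' from second => "af"
  Position 1: 'c' from first, 'g' from second => "cg"
  Position 2: 'a' from first, 'f' from second => "af"
  Position 3: 'a' from first, 'j' from second => "aj"
  Position 4: 'a' from first, 'h' from second => "ah"
Result: afcgafajah

afcgafajah


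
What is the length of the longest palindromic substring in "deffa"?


Input: "deffa"
Checking substrings for palindromes:
  [2:4] "ff" (len 2) => palindrome
Longest palindromic substring: "ff" with length 2

2


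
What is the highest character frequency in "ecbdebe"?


Input: ecbdebe
Character counts:
  'b': 2
  'c': 1
  'd': 1
  'e': 3
Maximum frequency: 3

3


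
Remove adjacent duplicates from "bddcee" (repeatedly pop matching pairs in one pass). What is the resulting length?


Input: bddcee
Stack-based adjacent duplicate removal:
  Read 'b': push. Stack: b
  Read 'd': push. Stack: bd
  Read 'd': matches stack top 'd' => pop. Stack: b
  Read 'c': push. Stack: bc
  Read 'e': push. Stack: bce
  Read 'e': matches stack top 'e' => pop. Stack: bc
Final stack: "bc" (length 2)

2


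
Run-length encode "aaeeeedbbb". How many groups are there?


Input: aaeeeedbbb
Scanning for consecutive runs:
  Group 1: 'a' x 2 (positions 0-1)
  Group 2: 'e' x 4 (positions 2-5)
  Group 3: 'd' x 1 (positions 6-6)
  Group 4: 'b' x 3 (positions 7-9)
Total groups: 4

4


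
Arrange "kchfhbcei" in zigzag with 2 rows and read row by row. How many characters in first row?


Zigzag "kchfhbcei" into 2 rows:
Placing characters:
  'k' => row 0
  'c' => row 1
  'h' => row 0
  'f' => row 1
  'h' => row 0
  'b' => row 1
  'c' => row 0
  'e' => row 1
  'i' => row 0
Rows:
  Row 0: "khhci"
  Row 1: "cfbe"
First row length: 5

5


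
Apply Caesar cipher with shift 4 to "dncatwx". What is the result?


Caesar cipher: shift "dncatwx" by 4
  'd' (pos 3) + 4 = pos 7 = 'h'
  'n' (pos 13) + 4 = pos 17 = 'r'
  'c' (pos 2) + 4 = pos 6 = 'g'
  'a' (pos 0) + 4 = pos 4 = 'e'
  't' (pos 19) + 4 = pos 23 = 'x'
  'w' (pos 22) + 4 = pos 0 = 'a'
  'x' (pos 23) + 4 = pos 1 = 'b'
Result: hrgexab

hrgexab


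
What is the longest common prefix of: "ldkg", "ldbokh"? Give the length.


Words: ldkg, ldbokh
  Position 0: all 'l' => match
  Position 1: all 'd' => match
  Position 2: ('k', 'b') => mismatch, stop
LCP = "ld" (length 2)

2


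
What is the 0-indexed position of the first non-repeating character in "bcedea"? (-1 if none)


Input: bcedea
Character frequencies:
  'a': 1
  'b': 1
  'c': 1
  'd': 1
  'e': 2
Scanning left to right for freq == 1:
  Position 0 ('b'): unique! => answer = 0

0


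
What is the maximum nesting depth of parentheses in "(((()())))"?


Input: "(((()())))"
Tracking depth:
  Position 0 '(': depth becomes 1
  Position 1 '(': depth becomes 2
  Position 2 '(': depth becomes 3
  Position 3 '(': depth becomes 4
  Position 4 ')': depth becomes 3
  Position 5 '(': depth becomes 4
  Position 6 ')': depth becomes 3
  Position 7 ')': depth becomes 2
  Position 8 ')': depth becomes 1
  Position 9 ')': depth becomes 0
Maximum depth reached: 4

4


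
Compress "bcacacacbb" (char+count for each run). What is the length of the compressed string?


Input: bcacacacbb
Runs:
  'b' x 1 => "b1"
  'c' x 1 => "c1"
  'a' x 1 => "a1"
  'c' x 1 => "c1"
  'a' x 1 => "a1"
  'c' x 1 => "c1"
  'a' x 1 => "a1"
  'c' x 1 => "c1"
  'b' x 2 => "b2"
Compressed: "b1c1a1c1a1c1a1c1b2"
Compressed length: 18

18


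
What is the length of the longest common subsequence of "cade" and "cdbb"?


LCS of "cade" and "cdbb"
DP table:
           c    d    b    b
      0    0    0    0    0
  c   0    1    1    1    1
  a   0    1    1    1    1
  d   0    1    2    2    2
  e   0    1    2    2    2
LCS length = dp[4][4] = 2

2


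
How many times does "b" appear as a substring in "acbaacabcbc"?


Searching for "b" in "acbaacabcbc"
Scanning each position:
  Position 0: "a" => no
  Position 1: "c" => no
  Position 2: "b" => MATCH
  Position 3: "a" => no
  Position 4: "a" => no
  Position 5: "c" => no
  Position 6: "a" => no
  Position 7: "b" => MATCH
  Position 8: "c" => no
  Position 9: "b" => MATCH
  Position 10: "c" => no
Total occurrences: 3

3


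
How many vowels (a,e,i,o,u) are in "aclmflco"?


Input: aclmflco
Checking each character:
  'a' at position 0: vowel (running total: 1)
  'c' at position 1: consonant
  'l' at position 2: consonant
  'm' at position 3: consonant
  'f' at position 4: consonant
  'l' at position 5: consonant
  'c' at position 6: consonant
  'o' at position 7: vowel (running total: 2)
Total vowels: 2

2


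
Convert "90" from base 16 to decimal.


Input: "90" in base 16
Positional expansion:
  Digit '9' (value 9) x 16^1 = 144
  Digit '0' (value 0) x 16^0 = 0
Sum = 144

144


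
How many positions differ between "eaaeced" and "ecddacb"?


Comparing "eaaeced" and "ecddacb" position by position:
  Position 0: 'e' vs 'e' => same
  Position 1: 'a' vs 'c' => DIFFER
  Position 2: 'a' vs 'd' => DIFFER
  Position 3: 'e' vs 'd' => DIFFER
  Position 4: 'c' vs 'a' => DIFFER
  Position 5: 'e' vs 'c' => DIFFER
  Position 6: 'd' vs 'b' => DIFFER
Positions that differ: 6

6


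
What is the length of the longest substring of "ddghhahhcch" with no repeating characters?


Input: "ddghhahhcch"
Sliding window (track last position of each char):
  Position 0 ('d'): window [0,0] length 1 -- new best
  Position 1 ('d'): repeat (last at 0), move window start to 1
  Position 1 ('d'): window [1,1] length 1
  Position 2 ('g'): window [1,2] length 2 -- new best
  Position 3 ('h'): window [1,3] length 3 -- new best
  Position 4 ('h'): repeat (last at 3), move window start to 4
  Position 4 ('h'): window [4,4] length 1
  Position 5 ('a'): window [4,5] length 2
  Position 6 ('h'): repeat (last at 4), move window start to 5
  Position 6 ('h'): window [5,6] length 2
  Position 7 ('h'): repeat (last at 6), move window start to 7
  Position 7 ('h'): window [7,7] length 1
  Position 8 ('c'): window [7,8] length 2
  Position 9 ('c'): repeat (last at 8), move window start to 9
  Position 9 ('c'): window [9,9] length 1
  Position 10 ('h'): window [9,10] length 2
Longest substring with no repeats: "dgh" with length 3

3


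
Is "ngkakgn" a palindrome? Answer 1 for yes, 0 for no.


Input: ngkakgn
Reversed: ngkakgn
  Compare pos 0 ('n') with pos 6 ('n'): match
  Compare pos 1 ('g') with pos 5 ('g'): match
  Compare pos 2 ('k') with pos 4 ('k'): match
Result: palindrome

1


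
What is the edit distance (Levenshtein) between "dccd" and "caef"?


Computing edit distance: "dccd" -> "caef"
DP table:
           c    a    e    f
      0    1    2    3    4
  d   1    1    2    3    4
  c   2    1    2    3    4
  c   3    2    2    3    4
  d   4    3    3    3    4
Edit distance = dp[4][4] = 4

4


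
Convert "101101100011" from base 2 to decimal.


Input: "101101100011" in base 2
Positional expansion:
  Digit '1' (value 1) x 2^11 = 2048
  Digit '0' (value 0) x 2^10 = 0
  Digit '1' (value 1) x 2^9 = 512
  Digit '1' (value 1) x 2^8 = 256
  Digit '0' (value 0) x 2^7 = 0
  Digit '1' (value 1) x 2^6 = 64
  Digit '1' (value 1) x 2^5 = 32
  Digit '0' (value 0) x 2^4 = 0
  Digit '0' (value 0) x 2^3 = 0
  Digit '0' (value 0) x 2^2 = 0
  Digit '1' (value 1) x 2^1 = 2
  Digit '1' (value 1) x 2^0 = 1
Sum = 2915

2915


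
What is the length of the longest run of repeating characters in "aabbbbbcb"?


Input: "aabbbbbcb"
Scanning for longest run:
  Position 1 ('a'): continues run of 'a', length=2
  Position 2 ('b'): new char, reset run to 1
  Position 3 ('b'): continues run of 'b', length=2
  Position 4 ('b'): continues run of 'b', length=3
  Position 5 ('b'): continues run of 'b', length=4
  Position 6 ('b'): continues run of 'b', length=5
  Position 7 ('c'): new char, reset run to 1
  Position 8 ('b'): new char, reset run to 1
Longest run: 'b' with length 5

5


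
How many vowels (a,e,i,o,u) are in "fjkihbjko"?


Input: fjkihbjko
Checking each character:
  'f' at position 0: consonant
  'j' at position 1: consonant
  'k' at position 2: consonant
  'i' at position 3: vowel (running total: 1)
  'h' at position 4: consonant
  'b' at position 5: consonant
  'j' at position 6: consonant
  'k' at position 7: consonant
  'o' at position 8: vowel (running total: 2)
Total vowels: 2

2


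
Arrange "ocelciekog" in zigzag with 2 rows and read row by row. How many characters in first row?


Zigzag "ocelciekog" into 2 rows:
Placing characters:
  'o' => row 0
  'c' => row 1
  'e' => row 0
  'l' => row 1
  'c' => row 0
  'i' => row 1
  'e' => row 0
  'k' => row 1
  'o' => row 0
  'g' => row 1
Rows:
  Row 0: "oeceo"
  Row 1: "clikg"
First row length: 5

5


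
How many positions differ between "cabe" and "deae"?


Comparing "cabe" and "deae" position by position:
  Position 0: 'c' vs 'd' => DIFFER
  Position 1: 'a' vs 'e' => DIFFER
  Position 2: 'b' vs 'a' => DIFFER
  Position 3: 'e' vs 'e' => same
Positions that differ: 3

3


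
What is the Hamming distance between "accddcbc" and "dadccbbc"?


Comparing "accddcbc" and "dadccbbc" position by position:
  Position 0: 'a' vs 'd' => differ
  Position 1: 'c' vs 'a' => differ
  Position 2: 'c' vs 'd' => differ
  Position 3: 'd' vs 'c' => differ
  Position 4: 'd' vs 'c' => differ
  Position 5: 'c' vs 'b' => differ
  Position 6: 'b' vs 'b' => same
  Position 7: 'c' vs 'c' => same
Total differences (Hamming distance): 6

6


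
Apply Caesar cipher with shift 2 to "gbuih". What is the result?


Caesar cipher: shift "gbuih" by 2
  'g' (pos 6) + 2 = pos 8 = 'i'
  'b' (pos 1) + 2 = pos 3 = 'd'
  'u' (pos 20) + 2 = pos 22 = 'w'
  'i' (pos 8) + 2 = pos 10 = 'k'
  'h' (pos 7) + 2 = pos 9 = 'j'
Result: idwkj

idwkj


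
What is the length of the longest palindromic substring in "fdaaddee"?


Input: "fdaaddee"
Checking substrings for palindromes:
  [1:5] "daad" (len 4) => palindrome
  [2:4] "aa" (len 2) => palindrome
  [4:6] "dd" (len 2) => palindrome
  [6:8] "ee" (len 2) => palindrome
Longest palindromic substring: "daad" with length 4

4


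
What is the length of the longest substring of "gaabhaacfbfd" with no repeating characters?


Input: "gaabhaacfbfd"
Sliding window (track last position of each char):
  Position 0 ('g'): window [0,0] length 1 -- new best
  Position 1 ('a'): window [0,1] length 2 -- new best
  Position 2 ('a'): repeat (last at 1), move window start to 2
  Position 2 ('a'): window [2,2] length 1
  Position 3 ('b'): window [2,3] length 2
  Position 4 ('h'): window [2,4] length 3 -- new best
  Position 5 ('a'): repeat (last at 2), move window start to 3
  Position 5 ('a'): window [3,5] length 3
  Position 6 ('a'): repeat (last at 5), move window start to 6
  Position 6 ('a'): window [6,6] length 1
  Position 7 ('c'): window [6,7] length 2
  Position 8 ('f'): window [6,8] length 3
  Position 9 ('b'): window [6,9] length 4 -- new best
  Position 10 ('f'): repeat (last at 8), move window start to 9
  Position 10 ('f'): window [9,10] length 2
  Position 11 ('d'): window [9,11] length 3
Longest substring with no repeats: "acfb" with length 4

4


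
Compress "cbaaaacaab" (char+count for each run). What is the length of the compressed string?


Input: cbaaaacaab
Runs:
  'c' x 1 => "c1"
  'b' x 1 => "b1"
  'a' x 4 => "a4"
  'c' x 1 => "c1"
  'a' x 2 => "a2"
  'b' x 1 => "b1"
Compressed: "c1b1a4c1a2b1"
Compressed length: 12

12


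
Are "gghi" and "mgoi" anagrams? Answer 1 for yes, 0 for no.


Strings: "gghi", "mgoi"
Sorted first:  gghi
Sorted second: gimo
Differ at position 1: 'g' vs 'i' => not anagrams

0


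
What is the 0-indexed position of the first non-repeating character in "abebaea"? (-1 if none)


Input: abebaea
Character frequencies:
  'a': 3
  'b': 2
  'e': 2
Scanning left to right for freq == 1:
  Position 0 ('a'): freq=3, skip
  Position 1 ('b'): freq=2, skip
  Position 2 ('e'): freq=2, skip
  Position 3 ('b'): freq=2, skip
  Position 4 ('a'): freq=3, skip
  Position 5 ('e'): freq=2, skip
  Position 6 ('a'): freq=3, skip
  No unique character found => answer = -1

-1


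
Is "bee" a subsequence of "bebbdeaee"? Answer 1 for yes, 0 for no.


Check if "bee" is a subsequence of "bebbdeaee"
Greedy scan:
  Position 0 ('b'): matches sub[0] = 'b'
  Position 1 ('e'): matches sub[1] = 'e'
  Position 2 ('b'): no match needed
  Position 3 ('b'): no match needed
  Position 4 ('d'): no match needed
  Position 5 ('e'): matches sub[2] = 'e'
  Position 6 ('a'): no match needed
  Position 7 ('e'): no match needed
  Position 8 ('e'): no match needed
All 3 characters matched => is a subsequence

1


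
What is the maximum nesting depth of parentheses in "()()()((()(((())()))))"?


Input: "()()()((()(((())()))))"
Tracking depth:
  Position 0 '(': depth becomes 1
  Position 1 ')': depth becomes 0
  Position 2 '(': depth becomes 1
  Position 3 ')': depth becomes 0
  Position 4 '(': depth becomes 1
  Position 5 ')': depth becomes 0
  Position 6 '(': depth becomes 1
  Position 7 '(': depth becomes 2
  Position 8 '(': depth becomes 3
  Position 9 ')': depth becomes 2
  Position 10 '(': depth becomes 3
  Position 11 '(': depth becomes 4
  Position 12 '(': depth becomes 5
  Position 13 '(': depth becomes 6
  Position 14 ')': depth becomes 5
  Position 15 ')': depth becomes 4
  Position 16 '(': depth becomes 5
  Position 17 ')': depth becomes 4
  Position 18 ')': depth becomes 3
  Position 19 ')': depth becomes 2
  Position 20 ')': depth becomes 1
  Position 21 ')': depth becomes 0
Maximum depth reached: 6

6


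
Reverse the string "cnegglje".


Input: cnegglje
Reading characters right to left:
  Position 7: 'e'
  Position 6: 'j'
  Position 5: 'l'
  Position 4: 'g'
  Position 3: 'g'
  Position 2: 'e'
  Position 1: 'n'
  Position 0: 'c'
Reversed: ejlggenc

ejlggenc


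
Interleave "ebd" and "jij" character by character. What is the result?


Interleaving "ebd" and "jij":
  Position 0: 'e' from first, 'j' from second => "ej"
  Position 1: 'b' from first, 'i' from second => "bi"
  Position 2: 'd' from first, 'j' from second => "dj"
Result: ejbidj

ejbidj


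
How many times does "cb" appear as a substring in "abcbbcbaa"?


Searching for "cb" in "abcbbcbaa"
Scanning each position:
  Position 0: "ab" => no
  Position 1: "bc" => no
  Position 2: "cb" => MATCH
  Position 3: "bb" => no
  Position 4: "bc" => no
  Position 5: "cb" => MATCH
  Position 6: "ba" => no
  Position 7: "aa" => no
Total occurrences: 2

2


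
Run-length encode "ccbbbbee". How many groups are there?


Input: ccbbbbee
Scanning for consecutive runs:
  Group 1: 'c' x 2 (positions 0-1)
  Group 2: 'b' x 4 (positions 2-5)
  Group 3: 'e' x 2 (positions 6-7)
Total groups: 3

3


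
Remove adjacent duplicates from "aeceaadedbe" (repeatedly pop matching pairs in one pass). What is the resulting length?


Input: aeceaadedbe
Stack-based adjacent duplicate removal:
  Read 'a': push. Stack: a
  Read 'e': push. Stack: ae
  Read 'c': push. Stack: aec
  Read 'e': push. Stack: aece
  Read 'a': push. Stack: aecea
  Read 'a': matches stack top 'a' => pop. Stack: aece
  Read 'd': push. Stack: aeced
  Read 'e': push. Stack: aecede
  Read 'd': push. Stack: aeceded
  Read 'b': push. Stack: aecededb
  Read 'e': push. Stack: aecededbe
Final stack: "aecededbe" (length 9)

9


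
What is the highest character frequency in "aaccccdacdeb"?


Input: aaccccdacdeb
Character counts:
  'a': 3
  'b': 1
  'c': 5
  'd': 2
  'e': 1
Maximum frequency: 5

5


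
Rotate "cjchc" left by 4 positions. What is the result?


Input: "cjchc", rotate left by 4
First 4 characters: "cjch"
Remaining characters: "c"
Concatenate remaining + first: "c" + "cjch" = "ccjch"

ccjch


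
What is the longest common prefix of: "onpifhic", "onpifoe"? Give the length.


Words: onpifhic, onpifoe
  Position 0: all 'o' => match
  Position 1: all 'n' => match
  Position 2: all 'p' => match
  Position 3: all 'i' => match
  Position 4: all 'f' => match
  Position 5: ('h', 'o') => mismatch, stop
LCP = "onpif" (length 5)

5


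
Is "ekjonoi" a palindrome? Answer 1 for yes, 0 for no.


Input: ekjonoi
Reversed: ionojke
  Compare pos 0 ('e') with pos 6 ('i'): MISMATCH
  Compare pos 1 ('k') with pos 5 ('o'): MISMATCH
  Compare pos 2 ('j') with pos 4 ('n'): MISMATCH
Result: not a palindrome

0


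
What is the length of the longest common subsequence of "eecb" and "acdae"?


LCS of "eecb" and "acdae"
DP table:
           a    c    d    a    e
      0    0    0    0    0    0
  e   0    0    0    0    0    1
  e   0    0    0    0    0    1
  c   0    0    1    1    1    1
  b   0    0    1    1    1    1
LCS length = dp[4][5] = 1

1


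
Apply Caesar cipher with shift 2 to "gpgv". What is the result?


Caesar cipher: shift "gpgv" by 2
  'g' (pos 6) + 2 = pos 8 = 'i'
  'p' (pos 15) + 2 = pos 17 = 'r'
  'g' (pos 6) + 2 = pos 8 = 'i'
  'v' (pos 21) + 2 = pos 23 = 'x'
Result: irix

irix


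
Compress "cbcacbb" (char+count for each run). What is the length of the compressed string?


Input: cbcacbb
Runs:
  'c' x 1 => "c1"
  'b' x 1 => "b1"
  'c' x 1 => "c1"
  'a' x 1 => "a1"
  'c' x 1 => "c1"
  'b' x 2 => "b2"
Compressed: "c1b1c1a1c1b2"
Compressed length: 12

12


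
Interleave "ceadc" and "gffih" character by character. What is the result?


Interleaving "ceadc" and "gffih":
  Position 0: 'c' from first, 'g' from second => "cg"
  Position 1: 'e' from first, 'f' from second => "ef"
  Position 2: 'a' from first, 'f' from second => "af"
  Position 3: 'd' from first, 'i' from second => "di"
  Position 4: 'c' from first, 'h' from second => "ch"
Result: cgefafdich

cgefafdich


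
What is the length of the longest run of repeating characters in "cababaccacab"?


Input: "cababaccacab"
Scanning for longest run:
  Position 1 ('a'): new char, reset run to 1
  Position 2 ('b'): new char, reset run to 1
  Position 3 ('a'): new char, reset run to 1
  Position 4 ('b'): new char, reset run to 1
  Position 5 ('a'): new char, reset run to 1
  Position 6 ('c'): new char, reset run to 1
  Position 7 ('c'): continues run of 'c', length=2
  Position 8 ('a'): new char, reset run to 1
  Position 9 ('c'): new char, reset run to 1
  Position 10 ('a'): new char, reset run to 1
  Position 11 ('b'): new char, reset run to 1
Longest run: 'c' with length 2

2


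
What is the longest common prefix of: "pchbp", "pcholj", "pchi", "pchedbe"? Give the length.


Words: pchbp, pcholj, pchi, pchedbe
  Position 0: all 'p' => match
  Position 1: all 'c' => match
  Position 2: all 'h' => match
  Position 3: ('b', 'o', 'i', 'e') => mismatch, stop
LCP = "pch" (length 3)

3


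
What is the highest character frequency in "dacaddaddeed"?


Input: dacaddaddeed
Character counts:
  'a': 3
  'c': 1
  'd': 6
  'e': 2
Maximum frequency: 6

6


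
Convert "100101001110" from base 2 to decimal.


Input: "100101001110" in base 2
Positional expansion:
  Digit '1' (value 1) x 2^11 = 2048
  Digit '0' (value 0) x 2^10 = 0
  Digit '0' (value 0) x 2^9 = 0
  Digit '1' (value 1) x 2^8 = 256
  Digit '0' (value 0) x 2^7 = 0
  Digit '1' (value 1) x 2^6 = 64
  Digit '0' (value 0) x 2^5 = 0
  Digit '0' (value 0) x 2^4 = 0
  Digit '1' (value 1) x 2^3 = 8
  Digit '1' (value 1) x 2^2 = 4
  Digit '1' (value 1) x 2^1 = 2
  Digit '0' (value 0) x 2^0 = 0
Sum = 2382

2382


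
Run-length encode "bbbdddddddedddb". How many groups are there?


Input: bbbdddddddedddb
Scanning for consecutive runs:
  Group 1: 'b' x 3 (positions 0-2)
  Group 2: 'd' x 7 (positions 3-9)
  Group 3: 'e' x 1 (positions 10-10)
  Group 4: 'd' x 3 (positions 11-13)
  Group 5: 'b' x 1 (positions 14-14)
Total groups: 5

5


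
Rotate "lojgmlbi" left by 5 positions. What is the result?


Input: "lojgmlbi", rotate left by 5
First 5 characters: "lojgm"
Remaining characters: "lbi"
Concatenate remaining + first: "lbi" + "lojgm" = "lbilojgm"

lbilojgm


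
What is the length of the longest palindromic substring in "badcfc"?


Input: "badcfc"
Checking substrings for palindromes:
  [3:6] "cfc" (len 3) => palindrome
Longest palindromic substring: "cfc" with length 3

3


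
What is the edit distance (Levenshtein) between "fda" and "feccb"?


Computing edit distance: "fda" -> "feccb"
DP table:
           f    e    c    c    b
      0    1    2    3    4    5
  f   1    0    1    2    3    4
  d   2    1    1    2    3    4
  a   3    2    2    2    3    4
Edit distance = dp[3][5] = 4

4
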